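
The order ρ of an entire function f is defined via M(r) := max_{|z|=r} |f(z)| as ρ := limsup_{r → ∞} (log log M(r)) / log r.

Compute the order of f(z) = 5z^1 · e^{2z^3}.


M(r) = max_{|z|=r} |5|·|z|^1·|e^{2z^3}| = 5·r^1 · e^{2r^3} (the factors attain their maxima compatibly on |z|=r). Then log M(r) = log 5 + 1·log r + 2r^3, dominated by the last term, so log log M(r) ~ 3·log r. The polynomial factor 5z^1 contributes only a log r term and does not affect the order. ρ = 3.
Therefore ρ = 3.

Order ρ = 3.


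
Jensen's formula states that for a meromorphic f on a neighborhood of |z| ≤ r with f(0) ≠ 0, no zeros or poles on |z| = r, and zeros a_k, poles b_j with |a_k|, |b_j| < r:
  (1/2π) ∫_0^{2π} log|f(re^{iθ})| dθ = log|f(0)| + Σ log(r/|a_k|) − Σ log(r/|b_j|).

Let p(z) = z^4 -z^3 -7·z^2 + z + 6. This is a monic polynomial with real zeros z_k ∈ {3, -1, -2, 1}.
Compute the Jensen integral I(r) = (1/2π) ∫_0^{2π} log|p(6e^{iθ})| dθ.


Zeros: -2, -1, 1, 3; r = 6.
Inside |z| < r: -2, -1, 1, 3. Outside (|z| ≥ r): ∅.
p(0) = 6, so log|p(0)| = log(6) = 1.7918.
Apply Jensen: I(r) = log|p(0)| + Σ_k log(r/|z_k|), summed over zeros inside |z| < r.
  log(r/|z_k|) for z_k = 3: log(6/3) = 0.6931
  log(r/|z_k|) for z_k = -1: log(6/1) = 1.7918
  log(r/|z_k|) for z_k = -2: log(6/2) = 1.0986
  log(r/|z_k|) for z_k = 1: log(6/1) = 1.7918
Sum over inside zeros: 5.3753.
I(r) = log|p(0)| + (inside sum) = 1.7918 + 5.3753 = 7.1670.
Closed form (all zeros inside, monic): I(r) = n·log(r) = 4·log(6) = 7.1670. ✓

I(r) ≈ 7.1670.


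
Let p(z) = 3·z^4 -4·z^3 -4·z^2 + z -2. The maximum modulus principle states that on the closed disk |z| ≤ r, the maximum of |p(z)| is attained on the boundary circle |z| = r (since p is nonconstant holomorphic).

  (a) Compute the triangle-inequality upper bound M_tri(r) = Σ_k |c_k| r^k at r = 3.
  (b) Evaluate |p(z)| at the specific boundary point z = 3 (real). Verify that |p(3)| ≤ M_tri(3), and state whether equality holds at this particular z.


Coefficients: c_0 = -2, c_1 = 1, c_2 = -4, c_3 = -4, c_4 = 3. Radius r = 3.
Part (a). Triangle bound: M_tri(r) = Σ_k |c_k| r^k
  = |-2|·3^0 + |1|·3^1 + |-4|·3^2 + |-4|·3^3 + |3|·3^4
  = 2 + 3 + 36 + 108 + 243 = 392.
This bounds M(r) := max_{|z|=r} |p(z)| from above; equality holds iff all terms c_k z^k can be made to align in phase at a single z on |z|=r.
Part (b). At z = 3 (real, on the circle |z| = r):
  p(3) = (-2)·3^0 + (1)·3^1 + (-4)·3^2 + (-4)·3^3 + (3)·3^4 = 100.
  |p(3)| = 100.
Check: |p(3)| = 100 ≤ 392 = M_tri(3). ✓ Equality does not hold at z = 3 (the coefficients have mixed signs, so the terms do not all align in phase there).

M_tri(3) = 392; |p(3)| = 100; equality at z=3: no.


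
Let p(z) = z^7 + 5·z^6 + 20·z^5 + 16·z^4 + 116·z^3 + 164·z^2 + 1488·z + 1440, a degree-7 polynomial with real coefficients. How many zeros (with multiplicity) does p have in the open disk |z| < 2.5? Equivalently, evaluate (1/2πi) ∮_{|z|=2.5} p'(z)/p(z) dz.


The zeros of p are: -1, (-3 + 3i), (-3 - 3i), (2 + 2i), (2 - 2i), (-1 + 3i), (-1 - 3i).
Their magnitudes are: 1, 4.243, 4.243, 2.828, 2.828, 3.162, 3.162.
Zeros with |z| < R = 2.5: -1.
Count = 1.
By the argument principle, (1/2πi) ∮_{|z|=R} p'(z)/p(z) dz equals exactly this count.

Number of zeros inside |z| < 2.5: 1.


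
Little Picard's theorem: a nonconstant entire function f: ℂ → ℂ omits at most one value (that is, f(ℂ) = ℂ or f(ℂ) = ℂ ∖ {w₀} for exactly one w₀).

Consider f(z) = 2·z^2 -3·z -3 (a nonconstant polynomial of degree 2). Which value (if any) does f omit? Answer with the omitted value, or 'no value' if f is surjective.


Little Picard bounds the complement of f(ℂ) to at most one point.
For every w ∈ ℂ, the equation p(z) − w = 0 is a nonconstant polynomial in z and hence has at least one root by the fundamental theorem of algebra. So p is surjective onto ℂ, omitting no value.

Omitted value: no value.


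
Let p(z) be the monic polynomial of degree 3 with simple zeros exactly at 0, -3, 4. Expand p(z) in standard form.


The polynomial is p(z) = ∏_{α ∈ S} (z − α), where S = {0, -3, 4}.
Expanding the product yields: p(z) = z^3 -z^2 -12·z.
The resulting polynomial has degree 3 and real coefficients as required.

p(z) = z^3 -z^2 -12·z.


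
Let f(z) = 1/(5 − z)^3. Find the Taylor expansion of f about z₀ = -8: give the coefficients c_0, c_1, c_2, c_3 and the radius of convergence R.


Let w = z − z₀, so z = z₀ + w.
Then 5 − z = 5 − (z₀ + w) = (5 − z₀) − w = 13 − w.
f(z) = 1/(13 − w)^3 = (1/(13)^3) · (1 − w/(13))^{−3}.
By the binomial series (1−u)^{−3} = Σ_{n≥0} C(n+2, 2) u^n for |u|<1, with u = w/(13):
  c_n = C(n+2, 2) / (13)^(n+3).
  c_0 = 1/(13)^3 = 1/2197.
  c_1 = 3/(13)^4 = 3/28561.
  c_2 = 6/(13)^5 = 6/371293.
  c_3 = 10/(13)^6 = 10/4826809.
The series is valid for |w/d| < 1, i.e. |z − z₀| < |d|.
Radius of convergence: R = |5 − z₀| = |13| = 13 (distance from z₀ to the singularity z = 5).

c_0 = 1/2197, c_1 = 3/28561, c_2 = 6/371293, c_3 = 10/4826809; R = 13.


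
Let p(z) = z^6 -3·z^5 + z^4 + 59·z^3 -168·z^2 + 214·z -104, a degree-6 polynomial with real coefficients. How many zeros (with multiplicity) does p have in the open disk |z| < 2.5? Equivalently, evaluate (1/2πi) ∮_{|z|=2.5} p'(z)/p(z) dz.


The zeros of p are: (2 + 3i), (2 - 3i), 1, -4, (1 + 1i), (1 - 1i).
Their magnitudes are: 3.606, 3.606, 1, 4, 1.414, 1.414.
Zeros with |z| < R = 2.5: 1, (1 + 1i), (1 - 1i).
Count = 3.
By the argument principle, (1/2πi) ∮_{|z|=R} p'(z)/p(z) dz equals exactly this count.

Number of zeros inside |z| < 2.5: 3.


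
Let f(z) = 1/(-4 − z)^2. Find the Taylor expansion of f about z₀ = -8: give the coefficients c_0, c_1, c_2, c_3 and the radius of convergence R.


Let w = z − z₀, so z = z₀ + w.
Then -4 − z = -4 − (z₀ + w) = (-4 − z₀) − w = 4 − w.
f(z) = 1/(4 − w)^2 = (1/(4)^2) · (1 − w/(4))^{−2}.
By the binomial series (1−u)^{−2} = Σ_{n≥0} C(n+1, 1) u^n for |u|<1, with u = w/(4):
  c_n = C(n+1, 1) / (4)^(n+2).
  c_0 = 1/(4)^2 = 1/16.
  c_1 = 2/(4)^3 = 1/32.
  c_2 = 3/(4)^4 = 3/256.
  c_3 = 4/(4)^5 = 1/256.
The series is valid for |w/d| < 1, i.e. |z − z₀| < |d|.
Radius of convergence: R = |-4 − z₀| = |4| = 4 (distance from z₀ to the singularity z = -4).

c_0 = 1/16, c_1 = 1/32, c_2 = 3/256, c_3 = 1/256; R = 4.


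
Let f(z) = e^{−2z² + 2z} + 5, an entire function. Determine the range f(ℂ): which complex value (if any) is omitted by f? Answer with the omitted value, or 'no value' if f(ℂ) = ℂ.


Little Picard bounds the complement of f(ℂ) to at most one point.
The exponent g(z) = −2z² + 2z is a nonconstant polynomial, hence surjective onto ℂ. So e^{g(z)} takes every value in {e^w : w ∈ ℂ} = ℂ ∖ {0}. Adding 5 shifts the range to ℂ ∖ {5}. f omits exactly 5.

Omitted value: 5.


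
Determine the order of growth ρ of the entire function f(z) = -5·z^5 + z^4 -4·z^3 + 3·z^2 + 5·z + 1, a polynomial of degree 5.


|f(z)| ≤ Σ|c_k|·r^k = O(r^5) as r → ∞. Polynomial growth is O(e^{r^ε}) for every ε > 0 (since r^5/e^{r^ε} → 0), so ρ ≤ ε for all ε > 0, i.e. ρ = 0. Every nonconstant polynomial has order 0.
Therefore ρ = 0.

Order ρ = 0.


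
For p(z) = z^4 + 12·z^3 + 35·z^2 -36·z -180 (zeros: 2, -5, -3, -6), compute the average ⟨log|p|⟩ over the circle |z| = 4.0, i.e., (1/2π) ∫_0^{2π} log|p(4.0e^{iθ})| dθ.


Zeros: -6, -5, -3, 2; r = 4.0.
Inside |z| < r: -3, 2. Outside (|z| ≥ r): -6, -5.
p(0) = -180, so log|p(0)| = log(180) = 5.1930.
Apply Jensen: I(r) = log|p(0)| + Σ_k log(r/|z_k|), summed over zeros inside |z| < r.
  log(r/|z_k|) for z_k = 2: log(4.0/2) = 0.6931
  log(r/|z_k|) for z_k = -3: log(4.0/3) = 0.2877
  Outside zeros (-6, -5) contribute nothing to the Jensen sum.
Sum over inside zeros: 0.9808.
I(r) = log|p(0)| + (inside sum) = 5.1930 + 0.9808 = 6.1738.
Note: since some zeros are outside |z| ≤ r, the simplified n·log(r) form does NOT apply — only the inside zeros contribute.

I(r) ≈ 6.1738.


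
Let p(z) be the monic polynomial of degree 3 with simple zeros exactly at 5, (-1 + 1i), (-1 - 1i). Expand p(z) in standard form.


The polynomial is p(z) = ∏_{α ∈ S} (z − α), where S = {5, (-1 + 1i), (-1 - 1i)}.
Expanding the product yields: p(z) = z^3 -3·z^2 -8·z -10.
Note conjugate pairs combine to real quadratics: (z − (-1+1i))(z − (-1−1i)) = z² + 2z + 2.
The resulting polynomial has degree 3 and real coefficients as required.

p(z) = z^3 -3·z^2 -8·z -10.


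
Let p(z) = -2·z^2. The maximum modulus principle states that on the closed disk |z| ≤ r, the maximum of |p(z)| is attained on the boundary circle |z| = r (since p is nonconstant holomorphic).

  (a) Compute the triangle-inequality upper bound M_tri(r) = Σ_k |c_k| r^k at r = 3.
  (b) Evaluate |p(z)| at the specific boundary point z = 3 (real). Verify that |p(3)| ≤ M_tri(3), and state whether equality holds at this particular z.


Coefficients: c_0 = 0, c_1 = 0, c_2 = -2. Radius r = 3.
Part (a). Triangle bound: M_tri(r) = Σ_k |c_k| r^k
  = |0|·3^0 + |0|·3^1 + |-2|·3^2
  = 0 + 0 + 18 = 18.
This bounds M(r) := max_{|z|=r} |p(z)| from above; equality holds iff all terms c_k z^k can be made to align in phase at a single z on |z|=r.
Part (b). At z = 3 (real, on the circle |z| = r):
  p(3) = (0)·3^0 + (0)·3^1 + (-2)·3^2 = -18.
  |p(3)| = 18.
Since all nonzero coefficients share the same sign, |p(3)| = 18 = M_tri(3); the triangle bound is attained at z = 3, so in fact M(r) = 18.

M_tri(3) = 18; |p(3)| = 18; equality at z=3: yes.


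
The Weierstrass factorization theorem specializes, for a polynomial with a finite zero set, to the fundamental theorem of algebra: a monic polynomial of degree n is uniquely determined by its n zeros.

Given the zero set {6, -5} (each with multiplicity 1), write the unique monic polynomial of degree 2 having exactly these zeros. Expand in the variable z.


The polynomial is p(z) = ∏_{α ∈ S} (z − α), where S = {6, -5}.
Expanding the product yields: p(z) = z^2 -z -30.
The resulting polynomial has degree 2 and real coefficients as required.

p(z) = z^2 -z -30.


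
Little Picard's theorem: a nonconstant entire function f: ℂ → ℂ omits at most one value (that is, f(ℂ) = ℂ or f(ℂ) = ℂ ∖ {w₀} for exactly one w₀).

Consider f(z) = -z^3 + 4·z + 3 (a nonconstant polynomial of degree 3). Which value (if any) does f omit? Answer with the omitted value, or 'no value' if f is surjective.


Little Picard bounds the complement of f(ℂ) to at most one point.
For every w ∈ ℂ, the equation p(z) − w = 0 is a nonconstant polynomial in z and hence has at least one root by the fundamental theorem of algebra. So p is surjective onto ℂ, omitting no value.

Omitted value: no value.


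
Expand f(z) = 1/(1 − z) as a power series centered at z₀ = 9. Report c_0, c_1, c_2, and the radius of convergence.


Let w = z − z₀, so z = z₀ + w.
Then 1 − z = 1 − (z₀ + w) = (1 − z₀) − w = -8 − w.
f(z) = 1/(-8 − w) = (1/(-8)) · 1/(1 − w/(-8)) = Σ_{n≥0} w^n / (-8)^(n+1).
So c_n = 1/(-8)^(n+1):
  c_0 = 1/(-8)^1 = -1/8.
  c_1 = 1/(-8)^2 = 1/64.
  c_2 = 1/(-8)^3 = -1/512.
The series is valid for |w/d| < 1, i.e. |z − z₀| < |d|.
Radius of convergence: R = |1 − z₀| = |-8| = 8 (distance from z₀ to the singularity z = 1).

c_0 = -1/8, c_1 = 1/64, c_2 = -1/512; R = 8.


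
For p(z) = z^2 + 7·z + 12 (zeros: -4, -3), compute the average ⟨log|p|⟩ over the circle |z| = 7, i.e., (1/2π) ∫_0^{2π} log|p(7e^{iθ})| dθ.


Zeros: -4, -3; r = 7.
Inside |z| < r: -4, -3. Outside (|z| ≥ r): ∅.
p(0) = 12, so log|p(0)| = log(12) = 2.4849.
Apply Jensen: I(r) = log|p(0)| + Σ_k log(r/|z_k|), summed over zeros inside |z| < r.
  log(r/|z_k|) for z_k = -4: log(7/4) = 0.5596
  log(r/|z_k|) for z_k = -3: log(7/3) = 0.8473
Sum over inside zeros: 1.4069.
I(r) = log|p(0)| + (inside sum) = 2.4849 + 1.4069 = 3.8918.
Closed form (all zeros inside, monic): I(r) = n·log(r) = 2·log(7) = 3.8918. ✓

I(r) ≈ 3.8918.


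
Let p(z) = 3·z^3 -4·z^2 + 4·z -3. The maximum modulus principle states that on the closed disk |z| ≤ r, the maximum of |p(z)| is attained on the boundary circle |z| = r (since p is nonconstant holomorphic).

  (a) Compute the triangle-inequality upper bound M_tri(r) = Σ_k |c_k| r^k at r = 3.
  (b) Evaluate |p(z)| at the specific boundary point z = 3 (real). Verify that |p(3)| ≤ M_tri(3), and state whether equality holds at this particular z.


Coefficients: c_0 = -3, c_1 = 4, c_2 = -4, c_3 = 3. Radius r = 3.
Part (a). Triangle bound: M_tri(r) = Σ_k |c_k| r^k
  = |-3|·3^0 + |4|·3^1 + |-4|·3^2 + |3|·3^3
  = 3 + 12 + 36 + 81 = 132.
This bounds M(r) := max_{|z|=r} |p(z)| from above; equality holds iff all terms c_k z^k can be made to align in phase at a single z on |z|=r.
Part (b). At z = 3 (real, on the circle |z| = r):
  p(3) = (-3)·3^0 + (4)·3^1 + (-4)·3^2 + (3)·3^3 = 54.
  |p(3)| = 54.
Check: |p(3)| = 54 ≤ 132 = M_tri(3). ✓ Equality does not hold at z = 3 (the coefficients have mixed signs, so the terms do not all align in phase there).

M_tri(3) = 132; |p(3)| = 54; equality at z=3: no.


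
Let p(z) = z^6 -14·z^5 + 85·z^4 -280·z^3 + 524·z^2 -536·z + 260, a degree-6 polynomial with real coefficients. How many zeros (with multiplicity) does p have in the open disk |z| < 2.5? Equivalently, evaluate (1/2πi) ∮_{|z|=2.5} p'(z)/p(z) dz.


The zeros of p are: (3 + 1i), (3 - 1i), (1 + 1i), (1 - 1i), (3 + 2i), (3 - 2i).
Their magnitudes are: 3.162, 3.162, 1.414, 1.414, 3.606, 3.606.
Zeros with |z| < R = 2.5: (1 + 1i), (1 - 1i).
Count = 2.
By the argument principle, (1/2πi) ∮_{|z|=R} p'(z)/p(z) dz equals exactly this count.

Number of zeros inside |z| < 2.5: 2.


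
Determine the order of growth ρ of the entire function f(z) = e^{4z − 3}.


|e^{4z − 3}| = e^{Re(4·z) + -3} ≤ e^{4|z|^1 + -3} = e^{4r^1 + -3} on |z| = r, so ρ ≤ 1. Choosing z on |z|=r so that 4·z is real positive (always possible by picking arg z appropriately) gives |f(z)| = e^{4r^1 + -3}, matching the bound. The additive constant -3 does not affect log log M(r) ~ 1·log r. Hence ρ = 1.
Therefore ρ = 1.

Order ρ = 1.


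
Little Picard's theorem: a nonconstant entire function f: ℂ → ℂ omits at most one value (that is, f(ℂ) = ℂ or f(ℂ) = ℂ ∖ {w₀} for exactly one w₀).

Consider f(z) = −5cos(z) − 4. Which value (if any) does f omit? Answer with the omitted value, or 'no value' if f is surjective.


Little Picard bounds the complement of f(ℂ) to at most one point.
cos is entire and surjective onto ℂ: for every w ∈ ℂ, cos(ζ) = w has a solution ζ ∈ ℂ (e.g., via the complex inverse arccos). With ζ = z this gives z = ζ/(1). Then -5·cos(z) takes every value in -5·ℂ = ℂ, and adding -4 is a bijection of ℂ. So f is surjective and omits no value. (Note: only on the real line is cos bounded by [−1, 1].)

Omitted value: no value.


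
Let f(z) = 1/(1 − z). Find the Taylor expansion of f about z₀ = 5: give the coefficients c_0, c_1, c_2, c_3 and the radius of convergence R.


Let w = z − z₀, so z = z₀ + w.
Then 1 − z = 1 − (z₀ + w) = (1 − z₀) − w = -4 − w.
f(z) = 1/(-4 − w) = (1/(-4)) · 1/(1 − w/(-4)) = Σ_{n≥0} w^n / (-4)^(n+1).
So c_n = 1/(-4)^(n+1):
  c_0 = 1/(-4)^1 = -1/4.
  c_1 = 1/(-4)^2 = 1/16.
  c_2 = 1/(-4)^3 = -1/64.
  c_3 = 1/(-4)^4 = 1/256.
The series is valid for |w/d| < 1, i.e. |z − z₀| < |d|.
Radius of convergence: R = |1 − z₀| = |-4| = 4 (distance from z₀ to the singularity z = 1).

c_0 = -1/4, c_1 = 1/16, c_2 = -1/64, c_3 = 1/256; R = 4.


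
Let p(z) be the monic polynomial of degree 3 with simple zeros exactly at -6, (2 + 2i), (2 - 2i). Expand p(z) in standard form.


The polynomial is p(z) = ∏_{α ∈ S} (z − α), where S = {-6, (2 + 2i), (2 - 2i)}.
Expanding the product yields: p(z) = z^3 + 2·z^2 -16·z + 48.
Note conjugate pairs combine to real quadratics: (z − (2+2i))(z − (2−2i)) = z² − 4z + 8.
The resulting polynomial has degree 3 and real coefficients as required.

p(z) = z^3 + 2·z^2 -16·z + 48.


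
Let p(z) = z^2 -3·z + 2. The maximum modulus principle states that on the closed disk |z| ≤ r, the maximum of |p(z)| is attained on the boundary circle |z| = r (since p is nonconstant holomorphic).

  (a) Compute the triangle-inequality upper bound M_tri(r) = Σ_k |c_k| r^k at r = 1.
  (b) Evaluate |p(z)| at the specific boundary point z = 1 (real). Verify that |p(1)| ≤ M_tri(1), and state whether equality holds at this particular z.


Coefficients: c_0 = 2, c_1 = -3, c_2 = 1. Radius r = 1.
Part (a). Triangle bound: M_tri(r) = Σ_k |c_k| r^k
  = |2|·1^0 + |-3|·1^1 + |1|·1^2
  = 2 + 3 + 1 = 6.
This bounds M(r) := max_{|z|=r} |p(z)| from above; equality holds iff all terms c_k z^k can be made to align in phase at a single z on |z|=r.
Part (b). At z = 1 (real, on the circle |z| = r):
  p(1) = (2)·1^0 + (-3)·1^1 + (1)·1^2 = 0.
  |p(1)| = 0.
Check: |p(1)| = 0 ≤ 6 = M_tri(1). ✓ Equality does not hold at z = 1 (the coefficients have mixed signs, so the terms do not all align in phase there).

M_tri(1) = 6; |p(1)| = 0; equality at z=1: no.


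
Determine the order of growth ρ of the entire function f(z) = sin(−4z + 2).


sin(w) is a linear combination of e^{iw} and e^{−iw} (or e^w, e^{−w} in the hyperbolic case), so |sin(w)| ≤ e^{|w|}. With w = −4z + 2, |w| ≤ 4|z| + 2 = 4r + 2 on |z| = r, giving M(r) ≤ e^{4r + 2}, so ρ ≤ 1. On a suitable ray (z = it for sin/cos; z = t for sinh/cosh, t real → ∞), |sin(−4z + 2)| grows like e^{4|t|}/2, so ρ ≥ 1. Hence ρ = 1.
Therefore ρ = 1.

Order ρ = 1.


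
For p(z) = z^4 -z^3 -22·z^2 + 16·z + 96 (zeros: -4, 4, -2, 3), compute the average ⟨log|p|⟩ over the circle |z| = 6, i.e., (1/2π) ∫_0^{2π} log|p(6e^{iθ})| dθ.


Zeros: -4, -2, 3, 4; r = 6.
Inside |z| < r: -4, -2, 3, 4. Outside (|z| ≥ r): ∅.
p(0) = 96, so log|p(0)| = log(96) = 4.5643.
Apply Jensen: I(r) = log|p(0)| + Σ_k log(r/|z_k|), summed over zeros inside |z| < r.
  log(r/|z_k|) for z_k = -4: log(6/4) = 0.4055
  log(r/|z_k|) for z_k = 4: log(6/4) = 0.4055
  log(r/|z_k|) for z_k = -2: log(6/2) = 1.0986
  log(r/|z_k|) for z_k = 3: log(6/3) = 0.6931
Sum over inside zeros: 2.6027.
I(r) = log|p(0)| + (inside sum) = 4.5643 + 2.6027 = 7.1670.
Closed form (all zeros inside, monic): I(r) = n·log(r) = 4·log(6) = 7.1670. ✓

I(r) ≈ 7.1670.


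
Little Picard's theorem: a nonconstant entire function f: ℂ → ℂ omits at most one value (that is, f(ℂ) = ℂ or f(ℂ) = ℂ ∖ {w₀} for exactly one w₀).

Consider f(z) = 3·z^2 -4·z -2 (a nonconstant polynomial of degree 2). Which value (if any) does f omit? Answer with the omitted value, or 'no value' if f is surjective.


Little Picard bounds the complement of f(ℂ) to at most one point.
For every w ∈ ℂ, the equation p(z) − w = 0 is a nonconstant polynomial in z and hence has at least one root by the fundamental theorem of algebra. So p is surjective onto ℂ, omitting no value.

Omitted value: no value.


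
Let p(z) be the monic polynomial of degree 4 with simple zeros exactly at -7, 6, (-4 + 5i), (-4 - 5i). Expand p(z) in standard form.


The polynomial is p(z) = ∏_{α ∈ S} (z − α), where S = {-7, 6, (-4 + 5i), (-4 - 5i)}.
Expanding the product yields: p(z) = z^4 + 9·z^3 + 7·z^2 -295·z -1722.
Note conjugate pairs combine to real quadratics: (z − (-4+5i))(z − (-4−5i)) = z² + 8z + 41.
The resulting polynomial has degree 4 and real coefficients as required.

p(z) = z^4 + 9·z^3 + 7·z^2 -295·z -1722.


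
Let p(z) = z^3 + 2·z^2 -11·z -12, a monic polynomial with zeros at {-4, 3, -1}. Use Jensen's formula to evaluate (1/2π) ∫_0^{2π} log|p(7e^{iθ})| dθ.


Zeros: -4, -1, 3; r = 7.
Inside |z| < r: -4, -1, 3. Outside (|z| ≥ r): ∅.
p(0) = -12, so log|p(0)| = log(12) = 2.4849.
Apply Jensen: I(r) = log|p(0)| + Σ_k log(r/|z_k|), summed over zeros inside |z| < r.
  log(r/|z_k|) for z_k = -4: log(7/4) = 0.5596
  log(r/|z_k|) for z_k = 3: log(7/3) = 0.8473
  log(r/|z_k|) for z_k = -1: log(7/1) = 1.9459
Sum over inside zeros: 3.3528.
I(r) = log|p(0)| + (inside sum) = 2.4849 + 3.3528 = 5.8377.
Closed form (all zeros inside, monic): I(r) = n·log(r) = 3·log(7) = 5.8377. ✓

I(r) ≈ 5.8377.


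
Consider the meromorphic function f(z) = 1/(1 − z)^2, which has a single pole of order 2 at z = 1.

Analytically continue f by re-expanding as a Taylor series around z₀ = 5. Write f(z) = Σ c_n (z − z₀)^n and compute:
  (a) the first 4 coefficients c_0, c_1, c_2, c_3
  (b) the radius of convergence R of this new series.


Let w = z − z₀, so z = z₀ + w.
Then 1 − z = 1 − (z₀ + w) = (1 − z₀) − w = -4 − w.
f(z) = 1/(-4 − w)^2 = (1/(-4)^2) · (1 − w/(-4))^{−2}.
By the binomial series (1−u)^{−2} = Σ_{n≥0} C(n+1, 1) u^n for |u|<1, with u = w/(-4):
  c_n = C(n+1, 1) / (-4)^(n+2).
  c_0 = 1/(-4)^2 = 1/16.
  c_1 = 2/(-4)^3 = -1/32.
  c_2 = 3/(-4)^4 = 3/256.
  c_3 = 4/(-4)^5 = -1/256.
The series is valid for |w/d| < 1, i.e. |z − z₀| < |d|.
Radius of convergence: R = |1 − z₀| = |-4| = 4 (distance from z₀ to the singularity z = 1).

c_0 = 1/16, c_1 = -1/32, c_2 = 3/256, c_3 = -1/256; R = 4.


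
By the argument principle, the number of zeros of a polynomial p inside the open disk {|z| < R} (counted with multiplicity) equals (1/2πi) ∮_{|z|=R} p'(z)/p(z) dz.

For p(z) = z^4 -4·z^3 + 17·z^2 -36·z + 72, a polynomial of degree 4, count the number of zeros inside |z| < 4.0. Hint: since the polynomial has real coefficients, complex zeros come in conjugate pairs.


The zeros of p are: (0 + 3i), (0 - 3i), (2 + 2i), (2 - 2i).
Their magnitudes are: 3, 3, 2.828, 2.828.
Zeros with |z| < R = 4.0: (0 + 3i), (0 - 3i), (2 + 2i), (2 - 2i).
Count = 4.
By the argument principle, (1/2πi) ∮_{|z|=R} p'(z)/p(z) dz equals exactly this count.

Number of zeros inside |z| < 4.0: 4.


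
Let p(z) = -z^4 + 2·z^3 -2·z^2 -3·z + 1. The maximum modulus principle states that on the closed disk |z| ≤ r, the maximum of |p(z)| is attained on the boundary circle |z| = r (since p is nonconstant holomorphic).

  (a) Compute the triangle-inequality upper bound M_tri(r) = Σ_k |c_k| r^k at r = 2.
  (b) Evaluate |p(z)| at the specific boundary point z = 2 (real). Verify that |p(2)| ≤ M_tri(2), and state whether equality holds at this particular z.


Coefficients: c_0 = 1, c_1 = -3, c_2 = -2, c_3 = 2, c_4 = -1. Radius r = 2.
Part (a). Triangle bound: M_tri(r) = Σ_k |c_k| r^k
  = |1|·2^0 + |-3|·2^1 + |-2|·2^2 + |2|·2^3 + |-1|·2^4
  = 1 + 6 + 8 + 16 + 16 = 47.
This bounds M(r) := max_{|z|=r} |p(z)| from above; equality holds iff all terms c_k z^k can be made to align in phase at a single z on |z|=r.
Part (b). At z = 2 (real, on the circle |z| = r):
  p(2) = (1)·2^0 + (-3)·2^1 + (-2)·2^2 + (2)·2^3 + (-1)·2^4 = -13.
  |p(2)| = 13.
Check: |p(2)| = 13 ≤ 47 = M_tri(2). ✓ Equality does not hold at z = 2 (the coefficients have mixed signs, so the terms do not all align in phase there).

M_tri(2) = 47; |p(2)| = 13; equality at z=2: no.


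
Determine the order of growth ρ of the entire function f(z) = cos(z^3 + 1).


Write cos(w) = (e^{iw} ± e^{−iw})/(2 or 2i), so |cos(w)| ≤ e^{|w|}. With w = z^3 + 1, |w| ≤ 1r^3 + 1 on |z|=r, giving M(r) ≤ e^{1r^3 + 1} and ρ ≤ 3. For the lower bound, choose z on |z|=r with 1z^3 purely imaginary of modulus 1r^3; then |cos(z^3 + 1)| grows like e^{1r^3}/2, so ρ ≥ 3. Hence ρ = 3.
Therefore ρ = 3.

Order ρ = 3.


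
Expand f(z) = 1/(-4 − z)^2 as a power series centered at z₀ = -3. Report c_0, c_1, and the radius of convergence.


Let w = z − z₀, so z = z₀ + w.
Then -4 − z = -4 − (z₀ + w) = (-4 − z₀) − w = -1 − w.
f(z) = 1/(-1 − w)^2 = (1/(-1)^2) · (1 − w/(-1))^{−2}.
By the binomial series (1−u)^{−2} = Σ_{n≥0} C(n+1, 1) u^n for |u|<1, with u = w/(-1):
  c_n = C(n+1, 1) / (-1)^(n+2).
  c_0 = 1/(-1)^2 = 1.
  c_1 = 2/(-1)^3 = -2.
The series is valid for |w/d| < 1, i.e. |z − z₀| < |d|.
Radius of convergence: R = |-4 − z₀| = |-1| = 1 (distance from z₀ to the singularity z = -4).

c_0 = 1, c_1 = -2; R = 1.


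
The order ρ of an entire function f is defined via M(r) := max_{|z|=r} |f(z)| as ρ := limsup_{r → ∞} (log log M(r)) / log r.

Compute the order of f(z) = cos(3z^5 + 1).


Write cos(w) = (e^{iw} ± e^{−iw})/(2 or 2i), so |cos(w)| ≤ e^{|w|}. With w = 3z^5 + 1, |w| ≤ 3r^5 + 1 on |z|=r, giving M(r) ≤ e^{3r^5 + 1} and ρ ≤ 5. For the lower bound, choose z on |z|=r with 3z^5 purely imaginary of modulus 3r^5; then |cos(3z^5 + 1)| grows like e^{3r^5}/2, so ρ ≥ 5. Hence ρ = 5.
Therefore ρ = 5.

Order ρ = 5.


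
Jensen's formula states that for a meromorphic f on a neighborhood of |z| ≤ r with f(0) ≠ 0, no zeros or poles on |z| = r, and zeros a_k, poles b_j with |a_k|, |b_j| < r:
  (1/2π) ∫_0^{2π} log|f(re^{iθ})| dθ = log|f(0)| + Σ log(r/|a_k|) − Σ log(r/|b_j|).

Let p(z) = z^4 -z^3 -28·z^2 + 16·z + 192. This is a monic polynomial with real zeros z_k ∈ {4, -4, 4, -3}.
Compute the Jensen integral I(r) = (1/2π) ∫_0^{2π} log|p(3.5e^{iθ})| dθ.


Zeros: -4, -3, 4, 4; r = 3.5.
Inside |z| < r: -3. Outside (|z| ≥ r): -4, 4, 4.
p(0) = 192, so log|p(0)| = log(192) = 5.2575.
Apply Jensen: I(r) = log|p(0)| + Σ_k log(r/|z_k|), summed over zeros inside |z| < r.
  log(r/|z_k|) for z_k = -3: log(3.5/3) = 0.1542
  Outside zeros (-4, 4, 4) contribute nothing to the Jensen sum.
Sum over inside zeros: 0.1542.
I(r) = log|p(0)| + (inside sum) = 5.2575 + 0.1542 = 5.4116.
Note: since some zeros are outside |z| ≤ r, the simplified n·log(r) form does NOT apply — only the inside zeros contribute.

I(r) ≈ 5.4116.


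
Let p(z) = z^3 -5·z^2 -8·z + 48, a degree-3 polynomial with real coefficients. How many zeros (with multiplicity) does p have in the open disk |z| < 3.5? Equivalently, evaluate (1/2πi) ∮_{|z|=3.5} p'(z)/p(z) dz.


The zeros of p are: 4, 4, -3.
Their magnitudes are: 4, 4, 3.
Zeros with |z| < R = 3.5: -3.
Count = 1.
By the argument principle, (1/2πi) ∮_{|z|=R} p'(z)/p(z) dz equals exactly this count.

Number of zeros inside |z| < 3.5: 1.


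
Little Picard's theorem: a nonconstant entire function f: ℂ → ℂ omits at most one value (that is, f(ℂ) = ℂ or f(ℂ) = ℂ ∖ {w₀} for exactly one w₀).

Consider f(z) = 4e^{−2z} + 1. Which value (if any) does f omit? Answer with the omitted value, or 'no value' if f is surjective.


Little Picard bounds the complement of f(ℂ) to at most one point.
e^{−2z} is never zero on ℂ, so 4·e^{−2z} takes every value in ℂ ∖ {0}. Adding 1 shifts the range to ℂ ∖ {1}. Thus f omits exactly the value 1.

Omitted value: 1.


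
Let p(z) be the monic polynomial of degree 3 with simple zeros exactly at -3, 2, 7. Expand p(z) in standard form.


The polynomial is p(z) = ∏_{α ∈ S} (z − α), where S = {-3, 2, 7}.
Expanding the product yields: p(z) = z^3 -6·z^2 -13·z + 42.
The resulting polynomial has degree 3 and real coefficients as required.

p(z) = z^3 -6·z^2 -13·z + 42.


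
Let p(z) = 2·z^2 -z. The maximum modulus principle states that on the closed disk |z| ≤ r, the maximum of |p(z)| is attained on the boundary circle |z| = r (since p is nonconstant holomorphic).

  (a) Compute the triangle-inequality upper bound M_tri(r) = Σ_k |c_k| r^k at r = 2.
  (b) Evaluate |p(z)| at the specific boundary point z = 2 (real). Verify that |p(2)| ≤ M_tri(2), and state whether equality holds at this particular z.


Coefficients: c_0 = 0, c_1 = -1, c_2 = 2. Radius r = 2.
Part (a). Triangle bound: M_tri(r) = Σ_k |c_k| r^k
  = |0|·2^0 + |-1|·2^1 + |2|·2^2
  = 0 + 2 + 8 = 10.
This bounds M(r) := max_{|z|=r} |p(z)| from above; equality holds iff all terms c_k z^k can be made to align in phase at a single z on |z|=r.
Part (b). At z = 2 (real, on the circle |z| = r):
  p(2) = (0)·2^0 + (-1)·2^1 + (2)·2^2 = 6.
  |p(2)| = 6.
Check: |p(2)| = 6 ≤ 10 = M_tri(2). ✓ Equality does not hold at z = 2 (the coefficients have mixed signs, so the terms do not all align in phase there).

M_tri(2) = 10; |p(2)| = 6; equality at z=2: no.


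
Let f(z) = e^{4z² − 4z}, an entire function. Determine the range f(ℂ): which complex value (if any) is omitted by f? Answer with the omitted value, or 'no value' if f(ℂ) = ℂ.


Little Picard bounds the complement of f(ℂ) to at most one point.
The exponent g(z) = 4z² − 4z is a nonconstant polynomial, hence surjective onto ℂ. So e^{g(z)} takes every value in {e^w : w ∈ ℂ} = ℂ ∖ {0}. Adding 0 shifts the range to ℂ ∖ {0}. f omits exactly 0.

Omitted value: 0.


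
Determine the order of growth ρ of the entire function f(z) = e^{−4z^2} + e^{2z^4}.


Each summand is entire of order 2 and 4 respectively (as in the single-exponential case). The order of a sum is at most the max of the orders, so ρ ≤ 4. For the lower bound: on |z|=r choose arg z so that 2z^4 is real positive; then |e^{2z^4}| = e^{2r^4} while |e^{-4z^2}| ≤ e^{4r^2} = o(e^{2r^4}). So |f| ≥ e^{2r^4}(1 − o(1)) and ρ ≥ 4. Hence ρ = max(2, 4) = 4.
Therefore ρ = 4.

Order ρ = 4.


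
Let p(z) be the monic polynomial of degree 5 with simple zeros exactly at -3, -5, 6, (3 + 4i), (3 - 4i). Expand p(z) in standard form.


The polynomial is p(z) = ∏_{α ∈ S} (z − α), where S = {-3, -5, 6, (3 + 4i), (3 - 4i)}.
Expanding the product yields: p(z) = z^5 -4·z^4 -20·z^3 + 158·z^2 -285·z -2250.
Note conjugate pairs combine to real quadratics: (z − (3+4i))(z − (3−4i)) = z² − 6z + 25.
The resulting polynomial has degree 5 and real coefficients as required.

p(z) = z^5 -4·z^4 -20·z^3 + 158·z^2 -285·z -2250.


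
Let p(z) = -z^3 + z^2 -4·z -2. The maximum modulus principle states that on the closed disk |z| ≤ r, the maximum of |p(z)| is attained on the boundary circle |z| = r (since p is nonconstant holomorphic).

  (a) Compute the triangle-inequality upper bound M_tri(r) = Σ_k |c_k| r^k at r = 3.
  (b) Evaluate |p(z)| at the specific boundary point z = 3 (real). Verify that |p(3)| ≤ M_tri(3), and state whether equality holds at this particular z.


Coefficients: c_0 = -2, c_1 = -4, c_2 = 1, c_3 = -1. Radius r = 3.
Part (a). Triangle bound: M_tri(r) = Σ_k |c_k| r^k
  = |-2|·3^0 + |-4|·3^1 + |1|·3^2 + |-1|·3^3
  = 2 + 12 + 9 + 27 = 50.
This bounds M(r) := max_{|z|=r} |p(z)| from above; equality holds iff all terms c_k z^k can be made to align in phase at a single z on |z|=r.
Part (b). At z = 3 (real, on the circle |z| = r):
  p(3) = (-2)·3^0 + (-4)·3^1 + (1)·3^2 + (-1)·3^3 = -32.
  |p(3)| = 32.
Check: |p(3)| = 32 ≤ 50 = M_tri(3). ✓ Equality does not hold at z = 3 (the coefficients have mixed signs, so the terms do not all align in phase there).

M_tri(3) = 50; |p(3)| = 32; equality at z=3: no.


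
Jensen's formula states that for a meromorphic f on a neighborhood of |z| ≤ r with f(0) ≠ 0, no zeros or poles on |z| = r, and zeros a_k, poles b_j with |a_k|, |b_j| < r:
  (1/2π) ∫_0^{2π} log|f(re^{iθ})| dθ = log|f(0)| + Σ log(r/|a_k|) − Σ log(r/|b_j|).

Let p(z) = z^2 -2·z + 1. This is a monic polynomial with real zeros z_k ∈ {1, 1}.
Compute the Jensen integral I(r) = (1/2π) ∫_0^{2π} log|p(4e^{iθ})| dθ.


Zeros: 1, 1; r = 4.
Inside |z| < r: 1, 1. Outside (|z| ≥ r): ∅.
p(0) = 1, so log|p(0)| = log(1) = 0.0000.
Apply Jensen: I(r) = log|p(0)| + Σ_k log(r/|z_k|), summed over zeros inside |z| < r.
  log(r/|z_k|) for z_k = 1: log(4/1) = 1.3863
  log(r/|z_k|) for z_k = 1: log(4/1) = 1.3863
Sum over inside zeros: 2.7726.
I(r) = log|p(0)| + (inside sum) = 0.0000 + 2.7726 = 2.7726.
Closed form (all zeros inside, monic): I(r) = n·log(r) = 2·log(4) = 2.7726. ✓

I(r) ≈ 2.7726.


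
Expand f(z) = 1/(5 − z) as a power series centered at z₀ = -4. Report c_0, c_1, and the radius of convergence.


Let w = z − z₀, so z = z₀ + w.
Then 5 − z = 5 − (z₀ + w) = (5 − z₀) − w = 9 − w.
f(z) = 1/(9 − w) = (1/(9)) · 1/(1 − w/(9)) = Σ_{n≥0} w^n / (9)^(n+1).
So c_n = 1/(9)^(n+1):
  c_0 = 1/(9)^1 = 1/9.
  c_1 = 1/(9)^2 = 1/81.
The series is valid for |w/d| < 1, i.e. |z − z₀| < |d|.
Radius of convergence: R = |5 − z₀| = |9| = 9 (distance from z₀ to the singularity z = 5).

c_0 = 1/9, c_1 = 1/81; R = 9.


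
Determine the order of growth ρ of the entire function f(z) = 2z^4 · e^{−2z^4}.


M(r) = max_{|z|=r} |2|·|z|^4·|e^{−2z^4}| = 2·r^4 · e^{2r^4} (the factors attain their maxima compatibly on |z|=r). Then log M(r) = log 2 + 4·log r + 2r^4, dominated by the last term, so log log M(r) ~ 4·log r. The polynomial factor 2z^4 contributes only a log r term and does not affect the order. ρ = 4.
Therefore ρ = 4.

Order ρ = 4.


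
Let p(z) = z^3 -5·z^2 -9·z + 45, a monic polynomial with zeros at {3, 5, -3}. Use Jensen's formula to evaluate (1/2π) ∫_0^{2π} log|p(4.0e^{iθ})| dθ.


Zeros: -3, 3, 5; r = 4.0.
Inside |z| < r: -3, 3. Outside (|z| ≥ r): 5.
p(0) = 45, so log|p(0)| = log(45) = 3.8067.
Apply Jensen: I(r) = log|p(0)| + Σ_k log(r/|z_k|), summed over zeros inside |z| < r.
  log(r/|z_k|) for z_k = 3: log(4.0/3) = 0.2877
  log(r/|z_k|) for z_k = -3: log(4.0/3) = 0.2877
  Outside zeros (5) contribute nothing to the Jensen sum.
Sum over inside zeros: 0.5754.
I(r) = log|p(0)| + (inside sum) = 3.8067 + 0.5754 = 4.3820.
Note: since some zeros are outside |z| ≤ r, the simplified n·log(r) form does NOT apply — only the inside zeros contribute.

I(r) ≈ 4.3820.


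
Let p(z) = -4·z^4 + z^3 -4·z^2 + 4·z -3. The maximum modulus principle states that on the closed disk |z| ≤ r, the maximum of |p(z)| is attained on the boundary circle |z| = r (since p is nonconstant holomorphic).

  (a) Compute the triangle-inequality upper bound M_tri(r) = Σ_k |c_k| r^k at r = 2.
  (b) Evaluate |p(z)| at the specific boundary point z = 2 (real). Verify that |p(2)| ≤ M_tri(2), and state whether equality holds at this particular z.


Coefficients: c_0 = -3, c_1 = 4, c_2 = -4, c_3 = 1, c_4 = -4. Radius r = 2.
Part (a). Triangle bound: M_tri(r) = Σ_k |c_k| r^k
  = |-3|·2^0 + |4|·2^1 + |-4|·2^2 + |1|·2^3 + |-4|·2^4
  = 3 + 8 + 16 + 8 + 64 = 99.
This bounds M(r) := max_{|z|=r} |p(z)| from above; equality holds iff all terms c_k z^k can be made to align in phase at a single z on |z|=r.
Part (b). At z = 2 (real, on the circle |z| = r):
  p(2) = (-3)·2^0 + (4)·2^1 + (-4)·2^2 + (1)·2^3 + (-4)·2^4 = -67.
  |p(2)| = 67.
Check: |p(2)| = 67 ≤ 99 = M_tri(2). ✓ Equality does not hold at z = 2 (the coefficients have mixed signs, so the terms do not all align in phase there).

M_tri(2) = 99; |p(2)| = 67; equality at z=2: no.


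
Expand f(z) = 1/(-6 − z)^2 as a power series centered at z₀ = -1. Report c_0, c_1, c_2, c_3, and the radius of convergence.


Let w = z − z₀, so z = z₀ + w.
Then -6 − z = -6 − (z₀ + w) = (-6 − z₀) − w = -5 − w.
f(z) = 1/(-5 − w)^2 = (1/(-5)^2) · (1 − w/(-5))^{−2}.
By the binomial series (1−u)^{−2} = Σ_{n≥0} C(n+1, 1) u^n for |u|<1, with u = w/(-5):
  c_n = C(n+1, 1) / (-5)^(n+2).
  c_0 = 1/(-5)^2 = 1/25.
  c_1 = 2/(-5)^3 = -2/125.
  c_2 = 3/(-5)^4 = 3/625.
  c_3 = 4/(-5)^5 = -4/3125.
The series is valid for |w/d| < 1, i.e. |z − z₀| < |d|.
Radius of convergence: R = |-6 − z₀| = |-5| = 5 (distance from z₀ to the singularity z = -6).

c_0 = 1/25, c_1 = -2/125, c_2 = 3/625, c_3 = -4/3125; R = 5.


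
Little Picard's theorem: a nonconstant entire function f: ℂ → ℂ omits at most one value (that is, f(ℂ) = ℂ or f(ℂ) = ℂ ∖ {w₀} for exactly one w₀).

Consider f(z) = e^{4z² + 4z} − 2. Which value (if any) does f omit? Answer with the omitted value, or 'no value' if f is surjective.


Little Picard bounds the complement of f(ℂ) to at most one point.
The exponent g(z) = 4z² + 4z is a nonconstant polynomial, hence surjective onto ℂ. So e^{g(z)} takes every value in {e^w : w ∈ ℂ} = ℂ ∖ {0}. Adding -2 shifts the range to ℂ ∖ {-2}. f omits exactly -2.

Omitted value: -2.


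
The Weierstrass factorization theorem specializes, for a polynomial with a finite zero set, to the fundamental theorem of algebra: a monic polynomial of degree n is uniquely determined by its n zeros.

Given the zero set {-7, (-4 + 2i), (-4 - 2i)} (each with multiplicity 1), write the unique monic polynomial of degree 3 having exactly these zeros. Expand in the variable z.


The polynomial is p(z) = ∏_{α ∈ S} (z − α), where S = {-7, (-4 + 2i), (-4 - 2i)}.
Expanding the product yields: p(z) = z^3 + 15·z^2 + 76·z + 140.
Note conjugate pairs combine to real quadratics: (z − (-4+2i))(z − (-4−2i)) = z² + 8z + 20.
The resulting polynomial has degree 3 and real coefficients as required.

p(z) = z^3 + 15·z^2 + 76·z + 140.


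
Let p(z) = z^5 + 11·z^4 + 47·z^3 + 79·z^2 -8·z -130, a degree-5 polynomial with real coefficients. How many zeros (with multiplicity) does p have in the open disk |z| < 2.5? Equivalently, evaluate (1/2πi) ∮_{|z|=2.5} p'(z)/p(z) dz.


The zeros of p are: (-3 + 2i), (-3 - 2i), (-3 + 1i), (-3 - 1i), 1.
Their magnitudes are: 3.606, 3.606, 3.162, 3.162, 1.
Zeros with |z| < R = 2.5: 1.
Count = 1.
By the argument principle, (1/2πi) ∮_{|z|=R} p'(z)/p(z) dz equals exactly this count.

Number of zeros inside |z| < 2.5: 1.


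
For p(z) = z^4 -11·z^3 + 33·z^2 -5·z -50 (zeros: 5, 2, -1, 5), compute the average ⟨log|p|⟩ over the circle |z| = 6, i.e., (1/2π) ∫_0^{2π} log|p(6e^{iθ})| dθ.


Zeros: -1, 2, 5, 5; r = 6.
Inside |z| < r: -1, 2, 5, 5. Outside (|z| ≥ r): ∅.
p(0) = -50, so log|p(0)| = log(50) = 3.9120.
Apply Jensen: I(r) = log|p(0)| + Σ_k log(r/|z_k|), summed over zeros inside |z| < r.
  log(r/|z_k|) for z_k = 5: log(6/5) = 0.1823
  log(r/|z_k|) for z_k = 2: log(6/2) = 1.0986
  log(r/|z_k|) for z_k = -1: log(6/1) = 1.7918
  log(r/|z_k|) for z_k = 5: log(6/5) = 0.1823
Sum over inside zeros: 3.2550.
I(r) = log|p(0)| + (inside sum) = 3.9120 + 3.2550 = 7.1670.
Closed form (all zeros inside, monic): I(r) = n·log(r) = 4·log(6) = 7.1670. ✓

I(r) ≈ 7.1670.


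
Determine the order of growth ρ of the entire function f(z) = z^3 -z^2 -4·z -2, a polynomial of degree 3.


|f(z)| ≤ Σ|c_k|·r^k = O(r^3) as r → ∞. Polynomial growth is O(e^{r^ε}) for every ε > 0 (since r^3/e^{r^ε} → 0), so ρ ≤ ε for all ε > 0, i.e. ρ = 0. Every nonconstant polynomial has order 0.
Therefore ρ = 0.

Order ρ = 0.


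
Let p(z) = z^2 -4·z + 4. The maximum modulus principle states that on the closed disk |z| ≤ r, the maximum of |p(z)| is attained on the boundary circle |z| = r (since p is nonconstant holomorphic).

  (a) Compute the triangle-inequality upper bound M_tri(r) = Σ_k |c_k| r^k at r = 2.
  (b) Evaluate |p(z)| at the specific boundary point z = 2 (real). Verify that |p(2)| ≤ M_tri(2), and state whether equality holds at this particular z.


Coefficients: c_0 = 4, c_1 = -4, c_2 = 1. Radius r = 2.
Part (a). Triangle bound: M_tri(r) = Σ_k |c_k| r^k
  = |4|·2^0 + |-4|·2^1 + |1|·2^2
  = 4 + 8 + 4 = 16.
This bounds M(r) := max_{|z|=r} |p(z)| from above; equality holds iff all terms c_k z^k can be made to align in phase at a single z on |z|=r.
Part (b). At z = 2 (real, on the circle |z| = r):
  p(2) = (4)·2^0 + (-4)·2^1 + (1)·2^2 = 0.
  |p(2)| = 0.
Check: |p(2)| = 0 ≤ 16 = M_tri(2). ✓ Equality does not hold at z = 2 (the coefficients have mixed signs, so the terms do not all align in phase there).

M_tri(2) = 16; |p(2)| = 0; equality at z=2: no.


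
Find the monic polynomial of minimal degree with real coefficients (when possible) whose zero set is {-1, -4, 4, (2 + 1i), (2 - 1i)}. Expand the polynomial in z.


The polynomial is p(z) = ∏_{α ∈ S} (z − α), where S = {-1, -4, 4, (2 + 1i), (2 - 1i)}.
Expanding the product yields: p(z) = z^5 -3·z^4 -15·z^3 + 53·z^2 -16·z -80.
Note conjugate pairs combine to real quadratics: (z − (2+1i))(z − (2−1i)) = z² − 4z + 5.
The resulting polynomial has degree 5 and real coefficients as required.

p(z) = z^5 -3·z^4 -15·z^3 + 53·z^2 -16·z -80.
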